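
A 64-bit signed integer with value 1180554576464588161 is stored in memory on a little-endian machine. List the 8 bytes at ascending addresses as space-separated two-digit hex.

1180554576464588161 in hexadecimal, padded to 64 bits, is 0x10622C21E8222D81.
Split into bytes (most-significant first): 10 62 2C 21 E8 22 2D 81.
Little-endian: lowest address holds the least-significant byte.
So at ascending addresses the bytes are 81 2D 22 E8 21 2C 62 10.

81 2D 22 E8 21 2C 62 10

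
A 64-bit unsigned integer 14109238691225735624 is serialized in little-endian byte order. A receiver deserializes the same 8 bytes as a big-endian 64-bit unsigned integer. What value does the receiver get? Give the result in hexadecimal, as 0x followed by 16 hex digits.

14109238691225735624 in 64-bit hexadecimal is 0xC3CE15D5F1B511C8.
Stored little-endian, the bytes at ascending addresses are C8 11 B5 F1 D5 15 CE C3.
Read back as big-endian, the last byte is least significant, giving 0xC811B5F1D515CEC3.

0xC811B5F1D515CEC3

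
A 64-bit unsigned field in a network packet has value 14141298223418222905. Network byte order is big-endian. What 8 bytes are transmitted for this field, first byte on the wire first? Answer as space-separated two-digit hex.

C4 3F FB CF 75 B4 A9 39

14141298223418222905 in hexadecimal, padded to 64 bits, is 0xC43FFBCF75B4A939.
Split into bytes (most-significant first): C4 3F FB CF 75 B4 A9 39.
Big-endian stores the most-significant byte at the lowest address.
So the memory order matches the most-significant-first order: C4 3F FB CF 75 B4 A9 39.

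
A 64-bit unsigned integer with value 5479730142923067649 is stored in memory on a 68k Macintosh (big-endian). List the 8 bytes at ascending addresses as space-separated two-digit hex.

5479730142923067649 in hexadecimal, padded to 64 bits, is 0x4C0BE98839EE1101.
Split into bytes (most-significant first): 4C 0B E9 88 39 EE 11 01.
In big-endian order the high byte comes first in memory.
So the memory order matches the most-significant-first order: 4C 0B E9 88 39 EE 11 01.

4C 0B E9 88 39 EE 11 01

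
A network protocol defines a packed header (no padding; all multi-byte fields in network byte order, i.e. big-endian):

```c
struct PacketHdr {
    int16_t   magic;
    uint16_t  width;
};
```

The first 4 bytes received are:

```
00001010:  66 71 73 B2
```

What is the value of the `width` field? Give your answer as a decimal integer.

29618

`width` follows `magic` (2 bytes), so it starts at byte offset 2 and occupies 2 bytes.
Bytes at offsets 2..3: 73 B2.
Big-endian stores the most-significant byte at the lowest address.
The bytes are already most-significant first: 0x73B2.
0x73B2 = 29618.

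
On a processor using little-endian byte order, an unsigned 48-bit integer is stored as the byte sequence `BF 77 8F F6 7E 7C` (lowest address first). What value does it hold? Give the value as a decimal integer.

Little-endian: lowest address holds the least-significant byte.
Reassemble most-significant byte first: 7C 7E F6 8F 77 BF → 0x7C7EF68F77BF.
0x7C7EF68F77BF = 136884744320959.

136884744320959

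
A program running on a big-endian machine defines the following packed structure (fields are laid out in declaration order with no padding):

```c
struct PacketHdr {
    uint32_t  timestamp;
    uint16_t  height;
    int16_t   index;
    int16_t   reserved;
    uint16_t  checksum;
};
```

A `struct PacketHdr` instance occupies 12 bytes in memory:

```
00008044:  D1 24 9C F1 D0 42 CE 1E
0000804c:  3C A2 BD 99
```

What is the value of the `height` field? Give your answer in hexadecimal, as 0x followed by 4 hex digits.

0xD042

`height` follows `timestamp` (4 bytes), so it starts at byte offset 4 and occupies 2 bytes.
Bytes at offsets 4..5: D0 42.
Big-endian: lowest address holds the most-significant byte.
The bytes are already most-significant first: 0xD042.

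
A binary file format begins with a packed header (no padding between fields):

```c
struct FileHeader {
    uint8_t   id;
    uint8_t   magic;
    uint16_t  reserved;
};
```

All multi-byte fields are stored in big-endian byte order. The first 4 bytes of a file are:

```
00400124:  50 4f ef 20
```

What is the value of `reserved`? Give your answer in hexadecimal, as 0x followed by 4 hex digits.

`reserved` follows `id` (1 B), `magic` (1 B), so it starts at offset 1 + 1 = 2 and occupies 2 bytes.
Bytes at offsets 2..3: EF 20.
In big-endian order the high byte comes first in memory.
The bytes are already most-significant first: 0xEF20.

0xEF20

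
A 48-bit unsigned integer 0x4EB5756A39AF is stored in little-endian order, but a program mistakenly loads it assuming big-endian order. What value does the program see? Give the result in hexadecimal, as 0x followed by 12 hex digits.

0xAF396A75B54E

Stored little-endian, the bytes at ascending addresses are AF 39 6A 75 B5 4E.
Read back as big-endian, the last byte is least significant, giving 0xAF396A75B54E.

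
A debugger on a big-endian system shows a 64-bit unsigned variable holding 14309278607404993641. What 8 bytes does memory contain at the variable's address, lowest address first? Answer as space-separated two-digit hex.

C6 94 C5 14 62 78 8C 69

14309278607404993641 in hexadecimal, padded to 64 bits, is 0xC694C51462788C69.
Split into bytes (most-significant first): C6 94 C5 14 62 78 8C 69.
Big-endian: lowest address holds the most-significant byte.
So the memory order matches the most-significant-first order: C6 94 C5 14 62 78 8C 69.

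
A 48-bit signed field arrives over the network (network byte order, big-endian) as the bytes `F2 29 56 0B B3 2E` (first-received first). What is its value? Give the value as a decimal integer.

-15215625522386

Big-endian: lowest address holds the most-significant byte.
The bytes are already most-significant first: 0xF229560BB32E.
Top bit is set, so as a signed 48-bit value this is 0xF229560BB32E − 2^48 = -15215625522386.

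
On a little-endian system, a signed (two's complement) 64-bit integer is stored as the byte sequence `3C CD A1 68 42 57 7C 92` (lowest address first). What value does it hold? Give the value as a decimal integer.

Little-endian: lowest address holds the least-significant byte.
Reassemble most-significant byte first: 92 7C 57 42 68 A1 CD 3C → 0x927C574268A1CD3C.
Top bit is set, so as a signed 64-bit value this is 0x927C574268A1CD3C − 2^64 = -7891336504325059268.

-7891336504325059268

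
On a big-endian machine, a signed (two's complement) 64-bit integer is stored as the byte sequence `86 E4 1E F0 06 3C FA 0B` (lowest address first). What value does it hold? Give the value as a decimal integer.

-8726816161691534837

In big-endian order the high byte comes first in memory.
The bytes are already most-significant first: 0x86E41EF0063CFA0B.
Top bit is set, so as a signed 64-bit value this is 0x86E41EF0063CFA0B − 2^64 = -8726816161691534837.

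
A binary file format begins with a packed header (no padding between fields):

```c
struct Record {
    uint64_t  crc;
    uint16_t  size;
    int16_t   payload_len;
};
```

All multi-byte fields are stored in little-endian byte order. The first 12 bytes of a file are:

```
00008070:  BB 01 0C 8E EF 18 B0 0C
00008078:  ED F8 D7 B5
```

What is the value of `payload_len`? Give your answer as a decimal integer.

`payload_len` follows `crc` (8 B), `size` (2 B), so it starts at offset 8 + 2 = 10 and occupies 2 bytes.
Bytes at offsets 10..11: D7 B5.
In little-endian order the low byte comes first in memory.
Reassemble most-significant byte first: B5 D7 → 0xB5D7.
Top bit is set, so as a signed 16-bit value this is 0xB5D7 − 2^16 = -18985.

-18985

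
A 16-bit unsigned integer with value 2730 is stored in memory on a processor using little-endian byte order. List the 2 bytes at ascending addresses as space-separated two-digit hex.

2730 in hexadecimal, padded to 16 bits, is 0x0AAA.
Split into bytes (most-significant first): 0A AA.
Little-endian stores the least-significant byte at the lowest address.
So at ascending addresses the bytes are AA 0A.

AA 0A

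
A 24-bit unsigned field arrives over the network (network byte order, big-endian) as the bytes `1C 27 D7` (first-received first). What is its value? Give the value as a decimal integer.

1845207

Big-endian stores the most-significant byte at the lowest address.
The bytes are already most-significant first: 0x1C27D7.
0x1C27D7 = 1845207.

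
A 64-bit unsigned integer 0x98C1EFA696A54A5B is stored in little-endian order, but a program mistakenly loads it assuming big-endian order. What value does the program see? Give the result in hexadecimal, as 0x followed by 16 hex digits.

0x5B4AA596A6EFC198

Stored little-endian, the bytes at ascending addresses are 5B 4A A5 96 A6 EF C1 98.
Read back as big-endian, the last byte is least significant, giving 0x5B4AA596A6EFC198.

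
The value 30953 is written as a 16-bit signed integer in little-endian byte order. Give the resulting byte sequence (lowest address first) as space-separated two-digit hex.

E9 78

30953 in hexadecimal, padded to 16 bits, is 0x78E9.
Split into bytes (most-significant first): 78 E9.
Little-endian: lowest address holds the least-significant byte.
So at ascending addresses the bytes are E9 78.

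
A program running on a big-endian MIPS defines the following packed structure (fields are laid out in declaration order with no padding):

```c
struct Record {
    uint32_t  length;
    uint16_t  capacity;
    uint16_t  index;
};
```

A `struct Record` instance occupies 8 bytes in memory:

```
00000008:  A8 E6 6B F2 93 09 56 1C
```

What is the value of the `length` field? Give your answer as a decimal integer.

`length` is the first field, at byte offset 0, occupying 4 bytes.
Bytes at offsets 0..3: A8 E6 6B F2.
Big-endian stores the most-significant byte at the lowest address.
The bytes are already most-significant first: 0xA8E66BF2.
0xA8E66BF2 = 2833673202.

2833673202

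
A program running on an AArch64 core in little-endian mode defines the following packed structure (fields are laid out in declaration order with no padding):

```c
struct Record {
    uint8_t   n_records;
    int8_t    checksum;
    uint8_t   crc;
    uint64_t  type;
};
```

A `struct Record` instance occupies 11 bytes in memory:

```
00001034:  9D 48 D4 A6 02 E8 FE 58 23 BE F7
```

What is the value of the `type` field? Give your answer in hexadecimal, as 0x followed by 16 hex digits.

`type` follows `n_records` (1 B), `checksum` (1 B), `crc` (1 B), so it starts at offset 1 + 1 + 1 = 3 and occupies 8 bytes.
Bytes at offsets 3..10: A6 02 E8 FE 58 23 BE F7.
Little-endian stores the least-significant byte at the lowest address.
Reassemble most-significant byte first: F7 BE 23 58 FE E8 02 A6 → 0xF7BE2358FEE802A6.

0xF7BE2358FEE802A6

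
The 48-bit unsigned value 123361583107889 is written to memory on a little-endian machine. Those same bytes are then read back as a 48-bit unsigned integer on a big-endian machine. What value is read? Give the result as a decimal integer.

53941959864944

123361583107889 in 48-bit hexadecimal is 0x70325B570F31.
Stored little-endian, the bytes at ascending addresses are 31 0F 57 5B 32 70.
Read back as big-endian, the last byte is least significant, giving 0x310F575B3270.
0x310F575B3270 = 53941959864944.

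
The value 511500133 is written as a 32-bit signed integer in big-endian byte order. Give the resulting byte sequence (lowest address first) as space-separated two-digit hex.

1E 7C DF 65

511500133 in hexadecimal, padded to 32 bits, is 0x1E7CDF65.
Split into bytes (most-significant first): 1E 7C DF 65.
Big-endian stores the most-significant byte at the lowest address.
So the memory order matches the most-significant-first order: 1E 7C DF 65.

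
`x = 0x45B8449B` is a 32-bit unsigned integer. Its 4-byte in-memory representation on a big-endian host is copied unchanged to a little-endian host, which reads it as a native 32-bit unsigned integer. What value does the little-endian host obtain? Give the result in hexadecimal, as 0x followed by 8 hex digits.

0x9B44B845

Stored big-endian, the bytes at ascending addresses are 45 B8 44 9B.
Read back as little-endian, the first byte is least significant, giving 0x9B44B845.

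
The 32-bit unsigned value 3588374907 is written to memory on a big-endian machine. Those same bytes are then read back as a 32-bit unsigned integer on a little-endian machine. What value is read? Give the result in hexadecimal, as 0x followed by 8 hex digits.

0x7B41E2D5

3588374907 in 32-bit hexadecimal is 0xD5E2417B.
Stored big-endian, the bytes at ascending addresses are D5 E2 41 7B.
Read back as little-endian, the first byte is least significant, giving 0x7B41E2D5.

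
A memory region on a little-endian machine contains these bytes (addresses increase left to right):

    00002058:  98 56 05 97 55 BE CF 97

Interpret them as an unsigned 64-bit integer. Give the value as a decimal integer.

In little-endian order the low byte comes first in memory.
Reassemble most-significant byte first: 97 CF BE 55 97 05 56 98 → 0x97CFBE5597055698.
0x97CFBE5597055698 = 10939171294721431192.

10939171294721431192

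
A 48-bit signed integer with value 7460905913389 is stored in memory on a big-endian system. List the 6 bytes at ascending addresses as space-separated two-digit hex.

7460905913389 in hexadecimal, padded to 48 bits, is 0x06C920A58C2D.
Split into bytes (most-significant first): 06 C9 20 A5 8C 2D.
Big-endian stores the most-significant byte at the lowest address.
So the memory order matches the most-significant-first order: 06 C9 20 A5 8C 2D.

06 C9 20 A5 8C 2D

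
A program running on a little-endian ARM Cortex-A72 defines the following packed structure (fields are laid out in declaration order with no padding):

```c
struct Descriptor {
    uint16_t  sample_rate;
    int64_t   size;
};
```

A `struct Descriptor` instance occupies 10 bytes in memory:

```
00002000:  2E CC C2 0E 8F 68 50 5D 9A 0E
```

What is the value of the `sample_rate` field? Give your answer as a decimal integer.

52270

`sample_rate` is the first field, at byte offset 0, occupying 2 bytes.
Bytes at offsets 0..1: 2E CC.
In little-endian order the low byte comes first in memory.
Reassemble most-significant byte first: CC 2E → 0xCC2E.
0xCC2E = 52270.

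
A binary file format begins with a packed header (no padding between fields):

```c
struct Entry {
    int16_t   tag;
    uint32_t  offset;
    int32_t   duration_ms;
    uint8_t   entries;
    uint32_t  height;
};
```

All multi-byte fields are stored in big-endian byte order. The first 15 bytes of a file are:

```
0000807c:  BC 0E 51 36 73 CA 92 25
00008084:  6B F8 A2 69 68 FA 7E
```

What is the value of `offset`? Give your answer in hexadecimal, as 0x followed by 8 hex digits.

0x513673CA

`offset` follows `tag` (2 bytes), so it starts at byte offset 2 and occupies 4 bytes.
Bytes at offsets 2..5: 51 36 73 CA.
In big-endian order the high byte comes first in memory.
The bytes are already most-significant first: 0x513673CA.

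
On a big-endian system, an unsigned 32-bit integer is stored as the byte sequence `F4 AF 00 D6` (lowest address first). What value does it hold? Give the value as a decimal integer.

4105109718

Big-endian: lowest address holds the most-significant byte.
The bytes are already most-significant first: 0xF4AF00D6.
0xF4AF00D6 = 4105109718.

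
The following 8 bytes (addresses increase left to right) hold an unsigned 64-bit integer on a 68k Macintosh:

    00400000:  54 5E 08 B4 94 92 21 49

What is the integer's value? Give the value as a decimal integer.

6079306118676488521

Big-endian: lowest address holds the most-significant byte.
The bytes are already most-significant first: 0x545E08B494922149.
0x545E08B494922149 = 6079306118676488521.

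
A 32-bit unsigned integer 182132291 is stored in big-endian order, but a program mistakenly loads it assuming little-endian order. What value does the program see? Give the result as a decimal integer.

182132291 in 32-bit hexadecimal is 0x0ADB1E43.
Stored big-endian, the bytes at ascending addresses are 0A DB 1E 43.
Read back as little-endian, the first byte is least significant, giving 0x431EDB0A.
0x431EDB0A = 1126095626.

1126095626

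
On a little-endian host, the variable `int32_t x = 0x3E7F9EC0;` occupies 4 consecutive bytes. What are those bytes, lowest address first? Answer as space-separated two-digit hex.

C0 9E 7F 3E

Split into bytes (most-significant first): 3E 7F 9E C0.
Little-endian: lowest address holds the least-significant byte.
So at ascending addresses the bytes are C0 9E 7F 3E.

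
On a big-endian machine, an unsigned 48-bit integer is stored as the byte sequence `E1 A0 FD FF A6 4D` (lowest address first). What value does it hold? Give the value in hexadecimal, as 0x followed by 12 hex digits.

0xE1A0FDFFA64D

Big-endian stores the most-significant byte at the lowest address.
The bytes are already most-significant first: 0xE1A0FDFFA64D.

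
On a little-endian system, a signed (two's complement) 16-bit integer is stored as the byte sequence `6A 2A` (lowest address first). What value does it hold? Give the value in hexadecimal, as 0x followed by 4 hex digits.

Little-endian stores the least-significant byte at the lowest address.
Reassemble most-significant byte first: 2A 6A → 0x2A6A.

0x2A6A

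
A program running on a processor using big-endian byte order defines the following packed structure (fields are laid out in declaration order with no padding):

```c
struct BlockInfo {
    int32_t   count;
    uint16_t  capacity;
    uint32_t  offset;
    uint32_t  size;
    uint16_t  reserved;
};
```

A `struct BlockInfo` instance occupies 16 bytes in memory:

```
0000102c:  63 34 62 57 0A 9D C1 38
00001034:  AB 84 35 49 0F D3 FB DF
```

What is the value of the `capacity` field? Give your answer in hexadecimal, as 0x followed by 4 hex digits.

0x0A9D

`capacity` follows `count` (4 bytes), so it starts at byte offset 4 and occupies 2 bytes.
Bytes at offsets 4..5: 0A 9D.
Big-endian stores the most-significant byte at the lowest address.
The bytes are already most-significant first: 0x0A9D.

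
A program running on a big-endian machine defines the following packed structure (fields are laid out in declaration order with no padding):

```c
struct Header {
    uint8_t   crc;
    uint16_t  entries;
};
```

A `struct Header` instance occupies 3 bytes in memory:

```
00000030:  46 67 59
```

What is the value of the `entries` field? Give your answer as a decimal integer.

26457

`entries` follows `crc` (1 byte), so it starts at byte offset 1 and occupies 2 bytes.
Bytes at offsets 1..2: 67 59.
In big-endian order the high byte comes first in memory.
The bytes are already most-significant first: 0x6759.
0x6759 = 26457.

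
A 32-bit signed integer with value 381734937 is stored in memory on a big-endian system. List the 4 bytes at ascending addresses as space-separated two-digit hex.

16 C0 D0 19

381734937 in hexadecimal, padded to 32 bits, is 0x16C0D019.
Split into bytes (most-significant first): 16 C0 D0 19.
Big-endian stores the most-significant byte at the lowest address.
So the memory order matches the most-significant-first order: 16 C0 D0 19.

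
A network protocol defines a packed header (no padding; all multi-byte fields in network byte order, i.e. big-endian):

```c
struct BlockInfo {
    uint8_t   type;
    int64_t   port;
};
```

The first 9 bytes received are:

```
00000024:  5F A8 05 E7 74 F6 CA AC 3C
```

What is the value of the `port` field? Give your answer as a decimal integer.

`port` follows `type` (1 byte), so it starts at byte offset 1 and occupies 8 bytes.
Bytes at offsets 1..8: A8 05 E7 74 F6 CA AC 3C.
In big-endian order the high byte comes first in memory.
The bytes are already most-significant first: 0xA805E774F6CAAC3C.
Top bit is set, so as a signed 64-bit value this is 0xA805E774F6CAAC3C − 2^64 = -6339406410911404996.

-6339406410911404996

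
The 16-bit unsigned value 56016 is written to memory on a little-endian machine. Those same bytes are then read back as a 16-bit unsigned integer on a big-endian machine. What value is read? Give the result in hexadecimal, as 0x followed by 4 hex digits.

0xD0DA

56016 in 16-bit hexadecimal is 0xDAD0.
Stored little-endian, the bytes at ascending addresses are D0 DA.
Read back as big-endian, the last byte is least significant, giving 0xD0DA.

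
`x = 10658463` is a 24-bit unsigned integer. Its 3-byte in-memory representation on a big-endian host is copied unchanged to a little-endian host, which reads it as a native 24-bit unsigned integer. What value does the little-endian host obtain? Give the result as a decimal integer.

10461858

10658463 in 24-bit hexadecimal is 0xA2A29F.
Stored big-endian, the bytes at ascending addresses are A2 A2 9F.
Read back as little-endian, the first byte is least significant, giving 0x9FA2A2.
0x9FA2A2 = 10461858.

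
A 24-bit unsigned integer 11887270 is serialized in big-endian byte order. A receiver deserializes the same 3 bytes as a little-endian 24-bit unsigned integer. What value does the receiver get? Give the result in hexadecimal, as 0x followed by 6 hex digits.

0xA662B5

11887270 in 24-bit hexadecimal is 0xB562A6.
Stored big-endian, the bytes at ascending addresses are B5 62 A6.
Read back as little-endian, the first byte is least significant, giving 0xA662B5.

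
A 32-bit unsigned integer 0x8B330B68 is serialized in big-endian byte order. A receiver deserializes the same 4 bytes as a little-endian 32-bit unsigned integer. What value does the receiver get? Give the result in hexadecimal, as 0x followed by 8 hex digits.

0x680B338B

Stored big-endian, the bytes at ascending addresses are 8B 33 0B 68.
Read back as little-endian, the first byte is least significant, giving 0x680B338B.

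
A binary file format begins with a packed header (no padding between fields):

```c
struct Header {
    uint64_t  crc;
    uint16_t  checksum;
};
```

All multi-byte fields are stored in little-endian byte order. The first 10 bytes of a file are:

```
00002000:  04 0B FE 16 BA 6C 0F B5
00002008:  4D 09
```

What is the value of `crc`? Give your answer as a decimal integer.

`crc` is the first field, at byte offset 0, occupying 8 bytes.
Bytes at offsets 0..7: 04 0B FE 16 BA 6C 0F B5.
Little-endian: lowest address holds the least-significant byte.
Reassemble most-significant byte first: B5 0F 6C BA 16 FE 0B 04 → 0xB50F6CBA16FE0B04.
0xB50F6CBA16FE0B04 = 13046766192021080836.

13046766192021080836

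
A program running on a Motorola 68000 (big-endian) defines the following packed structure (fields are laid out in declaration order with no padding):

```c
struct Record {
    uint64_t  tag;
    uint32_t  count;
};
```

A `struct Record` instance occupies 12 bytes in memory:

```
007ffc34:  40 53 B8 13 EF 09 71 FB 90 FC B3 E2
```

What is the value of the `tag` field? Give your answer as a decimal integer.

4635250837248635387

`tag` is the first field, at byte offset 0, occupying 8 bytes.
Bytes at offsets 0..7: 40 53 B8 13 EF 09 71 FB.
Big-endian stores the most-significant byte at the lowest address.
The bytes are already most-significant first: 0x4053B813EF0971FB.
0x4053B813EF0971FB = 4635250837248635387.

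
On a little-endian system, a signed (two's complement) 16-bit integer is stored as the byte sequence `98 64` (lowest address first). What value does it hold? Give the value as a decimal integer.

Little-endian stores the least-significant byte at the lowest address.
Reassemble most-significant byte first: 64 98 → 0x6498.
0x6498 = 25752.

25752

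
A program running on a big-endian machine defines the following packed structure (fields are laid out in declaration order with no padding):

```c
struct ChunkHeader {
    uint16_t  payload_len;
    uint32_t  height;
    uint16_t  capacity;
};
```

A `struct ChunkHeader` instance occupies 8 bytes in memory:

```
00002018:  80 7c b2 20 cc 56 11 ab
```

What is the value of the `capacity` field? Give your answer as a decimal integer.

4523

`capacity` follows `payload_len` (2 B), `height` (4 B), so it starts at offset 2 + 4 = 6 and occupies 2 bytes.
Bytes at offsets 6..7: 11 AB.
Big-endian stores the most-significant byte at the lowest address.
The bytes are already most-significant first: 0x11AB.
0x11AB = 4523.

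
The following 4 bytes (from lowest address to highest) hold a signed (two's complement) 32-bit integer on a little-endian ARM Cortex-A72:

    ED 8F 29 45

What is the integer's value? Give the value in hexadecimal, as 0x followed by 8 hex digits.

0x45298FED

Little-endian stores the least-significant byte at the lowest address.
Reassemble most-significant byte first: 45 29 8F ED → 0x45298FED.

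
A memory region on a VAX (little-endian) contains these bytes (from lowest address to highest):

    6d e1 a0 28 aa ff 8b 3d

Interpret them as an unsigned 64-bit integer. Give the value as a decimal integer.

In little-endian order the low byte comes first in memory.
Reassemble most-significant byte first: 3D 8B FF AA 28 A0 E1 6D → 0x3D8BFFAA28A0E16D.
0x3D8BFFAA28A0E16D = 4434919364367540589.

4434919364367540589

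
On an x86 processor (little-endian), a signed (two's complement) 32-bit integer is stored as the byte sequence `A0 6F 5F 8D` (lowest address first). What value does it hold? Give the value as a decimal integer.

-1923125344

Little-endian stores the least-significant byte at the lowest address.
Reassemble most-significant byte first: 8D 5F 6F A0 → 0x8D5F6FA0.
Top bit is set, so as a signed 32-bit value this is 0x8D5F6FA0 − 2^32 = -1923125344.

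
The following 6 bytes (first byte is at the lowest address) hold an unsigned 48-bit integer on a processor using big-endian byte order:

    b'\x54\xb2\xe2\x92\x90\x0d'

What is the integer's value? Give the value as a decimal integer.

Big-endian: lowest address holds the most-significant byte.
The bytes are already most-significant first: 0x54B2E292900D.
0x54B2E292900D = 93127282167821.

93127282167821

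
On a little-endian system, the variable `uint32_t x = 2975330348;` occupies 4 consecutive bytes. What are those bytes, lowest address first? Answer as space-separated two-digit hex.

2C F0 57 B1

2975330348 in hexadecimal, padded to 32 bits, is 0xB157F02C.
Split into bytes (most-significant first): B1 57 F0 2C.
In little-endian order the low byte comes first in memory.
So at ascending addresses the bytes are 2C F0 57 B1.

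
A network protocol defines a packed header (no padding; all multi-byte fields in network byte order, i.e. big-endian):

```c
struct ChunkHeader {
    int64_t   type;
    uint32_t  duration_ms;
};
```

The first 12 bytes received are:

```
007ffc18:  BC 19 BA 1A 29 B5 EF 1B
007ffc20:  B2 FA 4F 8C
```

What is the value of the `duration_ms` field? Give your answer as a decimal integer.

`duration_ms` follows `type` (8 bytes), so it starts at byte offset 8 and occupies 4 bytes.
Bytes at offsets 8..11: B2 FA 4F 8C.
Big-endian stores the most-significant byte at the lowest address.
The bytes are already most-significant first: 0xB2FA4F8C.
0xB2FA4F8C = 3002748812.

3002748812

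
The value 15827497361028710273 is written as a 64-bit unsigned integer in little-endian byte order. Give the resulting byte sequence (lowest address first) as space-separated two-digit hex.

15827497361028710273 in hexadecimal, padded to 64 bits, is 0xDBA690FDFF8C7F81.
Split into bytes (most-significant first): DB A6 90 FD FF 8C 7F 81.
In little-endian order the low byte comes first in memory.
So at ascending addresses the bytes are 81 7F 8C FF FD 90 A6 DB.

81 7F 8C FF FD 90 A6 DB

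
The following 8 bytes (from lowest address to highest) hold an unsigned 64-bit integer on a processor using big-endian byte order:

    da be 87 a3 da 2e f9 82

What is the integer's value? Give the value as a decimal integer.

15762184883653245314

In big-endian order the high byte comes first in memory.
The bytes are already most-significant first: 0xDABE87A3DA2EF982.
0xDABE87A3DA2EF982 = 15762184883653245314.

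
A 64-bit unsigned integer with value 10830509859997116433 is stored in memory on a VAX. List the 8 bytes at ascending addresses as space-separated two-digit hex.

10830509859997116433 in hexadecimal, padded to 64 bits, is 0x964DB355CD7E6811.
Split into bytes (most-significant first): 96 4D B3 55 CD 7E 68 11.
Little-endian stores the least-significant byte at the lowest address.
So at ascending addresses the bytes are 11 68 7E CD 55 B3 4D 96.

11 68 7E CD 55 B3 4D 96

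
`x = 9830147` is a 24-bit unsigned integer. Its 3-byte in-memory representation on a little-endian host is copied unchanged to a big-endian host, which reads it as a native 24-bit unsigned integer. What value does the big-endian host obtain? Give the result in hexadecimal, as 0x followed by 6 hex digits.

9830147 in 24-bit hexadecimal is 0x95FF03.
Stored little-endian, the bytes at ascending addresses are 03 FF 95.
Read back as big-endian, the last byte is least significant, giving 0x03FF95.

0x03FF95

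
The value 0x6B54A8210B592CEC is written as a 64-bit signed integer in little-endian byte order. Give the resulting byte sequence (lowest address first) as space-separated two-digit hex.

Split into bytes (most-significant first): 6B 54 A8 21 0B 59 2C EC.
Little-endian stores the least-significant byte at the lowest address.
So at ascending addresses the bytes are EC 2C 59 0B 21 A8 54 6B.

EC 2C 59 0B 21 A8 54 6B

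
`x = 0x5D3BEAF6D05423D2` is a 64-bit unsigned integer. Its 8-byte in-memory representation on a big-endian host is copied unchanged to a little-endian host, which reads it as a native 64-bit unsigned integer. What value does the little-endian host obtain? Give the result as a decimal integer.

15142039628622216029

Stored big-endian, the bytes at ascending addresses are 5D 3B EA F6 D0 54 23 D2.
Read back as little-endian, the first byte is least significant, giving 0xD22354D0F6EA3B5D.
0xD22354D0F6EA3B5D = 15142039628622216029.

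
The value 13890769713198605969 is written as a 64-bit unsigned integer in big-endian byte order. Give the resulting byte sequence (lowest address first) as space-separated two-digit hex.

13890769713198605969 in hexadecimal, padded to 64 bits, is 0xC0C5ED752BF52691.
Split into bytes (most-significant first): C0 C5 ED 75 2B F5 26 91.
In big-endian order the high byte comes first in memory.
So the memory order matches the most-significant-first order: C0 C5 ED 75 2B F5 26 91.

C0 C5 ED 75 2B F5 26 91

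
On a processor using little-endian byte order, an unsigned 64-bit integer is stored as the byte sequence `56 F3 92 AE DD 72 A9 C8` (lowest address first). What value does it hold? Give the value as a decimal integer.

Little-endian: lowest address holds the least-significant byte.
Reassemble most-significant byte first: C8 A9 72 DD AE 92 F3 56 → 0xC8A972DDAE92F356.
0xC8A972DDAE92F356 = 14459214375091893078.

14459214375091893078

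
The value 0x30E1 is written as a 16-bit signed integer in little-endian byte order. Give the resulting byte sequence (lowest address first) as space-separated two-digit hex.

Split into bytes (most-significant first): 30 E1.
Little-endian stores the least-significant byte at the lowest address.
So at ascending addresses the bytes are E1 30.

E1 30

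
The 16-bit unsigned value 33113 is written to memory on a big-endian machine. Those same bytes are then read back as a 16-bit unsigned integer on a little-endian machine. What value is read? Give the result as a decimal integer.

33113 in 16-bit hexadecimal is 0x8159.
Stored big-endian, the bytes at ascending addresses are 81 59.
Read back as little-endian, the first byte is least significant, giving 0x5981.
0x5981 = 22913.

22913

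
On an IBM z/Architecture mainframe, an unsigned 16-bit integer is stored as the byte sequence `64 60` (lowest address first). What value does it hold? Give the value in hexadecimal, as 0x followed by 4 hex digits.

0x6460

Big-endian: lowest address holds the most-significant byte.
The bytes are already most-significant first: 0x6460.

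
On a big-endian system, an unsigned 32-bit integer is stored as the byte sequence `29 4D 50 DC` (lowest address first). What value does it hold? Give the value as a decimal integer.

Big-endian: lowest address holds the most-significant byte.
The bytes are already most-significant first: 0x294D50DC.
0x294D50DC = 692932828.

692932828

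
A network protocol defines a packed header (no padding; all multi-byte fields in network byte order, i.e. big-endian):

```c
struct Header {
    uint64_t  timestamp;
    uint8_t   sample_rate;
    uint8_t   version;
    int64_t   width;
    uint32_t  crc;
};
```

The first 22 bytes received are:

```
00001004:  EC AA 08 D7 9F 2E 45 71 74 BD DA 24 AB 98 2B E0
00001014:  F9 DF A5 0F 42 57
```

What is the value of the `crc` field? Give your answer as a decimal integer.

`crc` follows `timestamp` (8 B), `sample_rate` (1 B), `version` (1 B), `width` (8 B), so it starts at offset 8 + 1 + 1 + 8 = 18 and occupies 4 bytes.
Bytes at offsets 18..21: A5 0F 42 57.
Big-endian: lowest address holds the most-significant byte.
The bytes are already most-significant first: 0xA50F4257.
0xA50F4257 = 2769240663.

2769240663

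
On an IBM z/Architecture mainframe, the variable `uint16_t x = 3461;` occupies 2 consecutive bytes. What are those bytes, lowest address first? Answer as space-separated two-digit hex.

0D 85

3461 in hexadecimal, padded to 16 bits, is 0x0D85.
Split into bytes (most-significant first): 0D 85.
In big-endian order the high byte comes first in memory.
So the memory order matches the most-significant-first order: 0D 85.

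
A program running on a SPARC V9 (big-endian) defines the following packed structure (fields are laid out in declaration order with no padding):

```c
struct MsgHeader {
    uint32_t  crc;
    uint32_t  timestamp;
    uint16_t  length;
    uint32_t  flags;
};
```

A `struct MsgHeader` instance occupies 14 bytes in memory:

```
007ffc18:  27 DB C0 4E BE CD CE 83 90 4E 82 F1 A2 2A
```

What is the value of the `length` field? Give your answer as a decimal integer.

`length` follows `crc` (4 B), `timestamp` (4 B), so it starts at offset 4 + 4 = 8 and occupies 2 bytes.
Bytes at offsets 8..9: 90 4E.
Big-endian: lowest address holds the most-significant byte.
The bytes are already most-significant first: 0x904E.
0x904E = 36942.

36942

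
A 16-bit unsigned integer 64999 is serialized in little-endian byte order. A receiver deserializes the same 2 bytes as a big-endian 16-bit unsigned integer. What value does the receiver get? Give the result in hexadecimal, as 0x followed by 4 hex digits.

0xE7FD

64999 in 16-bit hexadecimal is 0xFDE7.
Stored little-endian, the bytes at ascending addresses are E7 FD.
Read back as big-endian, the last byte is least significant, giving 0xE7FD.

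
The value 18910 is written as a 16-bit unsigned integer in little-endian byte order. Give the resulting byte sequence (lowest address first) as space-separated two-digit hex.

18910 in hexadecimal, padded to 16 bits, is 0x49DE.
Split into bytes (most-significant first): 49 DE.
In little-endian order the low byte comes first in memory.
So at ascending addresses the bytes are DE 49.

DE 49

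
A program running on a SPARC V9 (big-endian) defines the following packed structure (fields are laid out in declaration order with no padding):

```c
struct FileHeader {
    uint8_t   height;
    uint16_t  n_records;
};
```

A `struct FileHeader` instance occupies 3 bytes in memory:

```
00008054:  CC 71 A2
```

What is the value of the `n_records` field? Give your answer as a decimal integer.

`n_records` follows `height` (1 byte), so it starts at byte offset 1 and occupies 2 bytes.
Bytes at offsets 1..2: 71 A2.
In big-endian order the high byte comes first in memory.
The bytes are already most-significant first: 0x71A2.
0x71A2 = 29090.

29090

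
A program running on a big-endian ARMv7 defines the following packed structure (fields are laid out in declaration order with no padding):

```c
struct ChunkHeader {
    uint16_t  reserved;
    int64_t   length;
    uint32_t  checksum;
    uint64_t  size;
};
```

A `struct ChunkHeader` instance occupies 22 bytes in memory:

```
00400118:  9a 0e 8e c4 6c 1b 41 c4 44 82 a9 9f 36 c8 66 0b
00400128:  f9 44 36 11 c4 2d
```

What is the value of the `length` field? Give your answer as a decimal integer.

`length` follows `reserved` (2 bytes), so it starts at byte offset 2 and occupies 8 bytes.
Bytes at offsets 2..9: 8E C4 6C 1B 41 C4 44 82.
Big-endian stores the most-significant byte at the lowest address.
The bytes are already most-significant first: 0x8EC46C1B41C44482.
Top bit is set, so as a signed 64-bit value this is 0x8EC46C1B41C44482 − 2^64 = -8159277760565197694.

-8159277760565197694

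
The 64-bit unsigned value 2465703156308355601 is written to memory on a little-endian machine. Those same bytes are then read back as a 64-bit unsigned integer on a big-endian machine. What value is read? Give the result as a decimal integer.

2465703156308355601 in 64-bit hexadecimal is 0x2237EFF4F151AA11.
Stored little-endian, the bytes at ascending addresses are 11 AA 51 F1 F4 EF 37 22.
Read back as big-endian, the last byte is least significant, giving 0x11AA51F1F4EF3722.
0x11AA51F1F4EF3722 = 1272919944323872546.

1272919944323872546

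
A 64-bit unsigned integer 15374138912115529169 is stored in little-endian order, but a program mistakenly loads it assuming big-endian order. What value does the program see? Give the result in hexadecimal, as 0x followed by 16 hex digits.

15374138912115529169 in 64-bit hexadecimal is 0xD55BE9E2882815D1.
Stored little-endian, the bytes at ascending addresses are D1 15 28 88 E2 E9 5B D5.
Read back as big-endian, the last byte is least significant, giving 0xD1152888E2E95BD5.

0xD1152888E2E95BD5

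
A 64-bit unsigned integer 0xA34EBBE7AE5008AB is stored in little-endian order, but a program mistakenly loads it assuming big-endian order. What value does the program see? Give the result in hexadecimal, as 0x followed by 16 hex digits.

Stored little-endian, the bytes at ascending addresses are AB 08 50 AE E7 BB 4E A3.
Read back as big-endian, the last byte is least significant, giving 0xAB0850AEE7BB4EA3.

0xAB0850AEE7BB4EA3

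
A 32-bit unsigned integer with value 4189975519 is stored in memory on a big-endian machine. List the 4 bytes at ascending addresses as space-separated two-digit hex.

F9 BD F3 DF

4189975519 in hexadecimal, padded to 32 bits, is 0xF9BDF3DF.
Split into bytes (most-significant first): F9 BD F3 DF.
Big-endian: lowest address holds the most-significant byte.
So the memory order matches the most-significant-first order: F9 BD F3 DF.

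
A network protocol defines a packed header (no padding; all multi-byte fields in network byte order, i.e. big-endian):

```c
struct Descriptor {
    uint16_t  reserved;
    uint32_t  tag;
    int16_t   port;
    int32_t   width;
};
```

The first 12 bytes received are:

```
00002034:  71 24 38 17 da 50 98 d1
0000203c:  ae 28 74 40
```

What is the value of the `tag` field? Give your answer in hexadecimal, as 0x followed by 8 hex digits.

0x3817DA50

`tag` follows `reserved` (2 bytes), so it starts at byte offset 2 and occupies 4 bytes.
Bytes at offsets 2..5: 38 17 DA 50.
Big-endian: lowest address holds the most-significant byte.
The bytes are already most-significant first: 0x3817DA50.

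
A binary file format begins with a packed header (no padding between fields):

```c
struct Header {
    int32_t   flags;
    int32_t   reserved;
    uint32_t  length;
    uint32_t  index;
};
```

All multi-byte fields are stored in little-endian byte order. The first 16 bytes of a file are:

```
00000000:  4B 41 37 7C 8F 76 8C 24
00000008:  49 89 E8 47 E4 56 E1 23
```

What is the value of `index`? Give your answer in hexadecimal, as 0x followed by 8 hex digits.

0x23E156E4

`index` follows `flags` (4 B), `reserved` (4 B), `length` (4 B), so it starts at offset 4 + 4 + 4 = 12 and occupies 4 bytes.
Bytes at offsets 12..15: E4 56 E1 23.
Little-endian: lowest address holds the least-significant byte.
Reassemble most-significant byte first: 23 E1 56 E4 → 0x23E156E4.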